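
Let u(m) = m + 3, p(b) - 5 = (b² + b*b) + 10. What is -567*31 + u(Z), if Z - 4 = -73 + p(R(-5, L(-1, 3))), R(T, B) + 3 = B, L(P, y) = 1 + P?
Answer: -17610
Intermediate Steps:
R(T, B) = -3 + B
p(b) = 15 + 2*b² (p(b) = 5 + ((b² + b*b) + 10) = 5 + ((b² + b²) + 10) = 5 + (2*b² + 10) = 5 + (10 + 2*b²) = 15 + 2*b²)
Z = -36 (Z = 4 + (-73 + (15 + 2*(-3 + (1 - 1))²)) = 4 + (-73 + (15 + 2*(-3 + 0)²)) = 4 + (-73 + (15 + 2*(-3)²)) = 4 + (-73 + (15 + 2*9)) = 4 + (-73 + (15 + 18)) = 4 + (-73 + 33) = 4 - 40 = -36)
u(m) = 3 + m
-567*31 + u(Z) = -567*31 + (3 - 36) = -17577 - 33 = -17610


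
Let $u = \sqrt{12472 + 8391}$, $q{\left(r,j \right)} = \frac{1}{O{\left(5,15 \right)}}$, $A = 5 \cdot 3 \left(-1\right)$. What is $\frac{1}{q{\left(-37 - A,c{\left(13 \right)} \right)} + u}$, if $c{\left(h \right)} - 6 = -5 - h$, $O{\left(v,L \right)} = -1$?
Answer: $\frac{1}{20862} + \frac{\sqrt{20863}}{20862} \approx 0.0069715$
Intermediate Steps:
$c{\left(h \right)} = 1 - h$ ($c{\left(h \right)} = 6 - \left(5 + h\right) = 1 - h$)
$A = -15$ ($A = 15 \left(-1\right) = -15$)
$q{\left(r,j \right)} = -1$ ($q{\left(r,j \right)} = \frac{1}{-1} = -1$)
$u = \sqrt{20863} \approx 144.44$
$\frac{1}{q{\left(-37 - A,c{\left(13 \right)} \right)} + u} = \frac{1}{-1 + \sqrt{20863}}$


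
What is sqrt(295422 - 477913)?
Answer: I*sqrt(182491) ≈ 427.19*I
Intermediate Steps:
sqrt(295422 - 477913) = sqrt(-182491) = I*sqrt(182491)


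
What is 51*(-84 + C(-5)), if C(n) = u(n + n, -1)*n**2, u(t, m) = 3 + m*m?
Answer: 816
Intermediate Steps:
u(t, m) = 3 + m**2
C(n) = 4*n**2 (C(n) = (3 + (-1)**2)*n**2 = (3 + 1)*n**2 = 4*n**2)
51*(-84 + C(-5)) = 51*(-84 + 4*(-5)**2) = 51*(-84 + 4*25) = 51*(-84 + 100) = 51*16 = 816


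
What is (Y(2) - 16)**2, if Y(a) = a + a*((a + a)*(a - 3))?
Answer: 484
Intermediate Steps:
Y(a) = a + 2*a**2*(-3 + a) (Y(a) = a + a*((2*a)*(-3 + a)) = a + a*(2*a*(-3 + a)) = a + 2*a**2*(-3 + a))
(Y(2) - 16)**2 = (2*(1 - 6*2 + 2*2**2) - 16)**2 = (2*(1 - 12 + 2*4) - 16)**2 = (2*(1 - 12 + 8) - 16)**2 = (2*(-3) - 16)**2 = (-6 - 16)**2 = (-22)**2 = 484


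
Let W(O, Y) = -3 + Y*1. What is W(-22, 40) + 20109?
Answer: 20146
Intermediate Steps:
W(O, Y) = -3 + Y
W(-22, 40) + 20109 = (-3 + 40) + 20109 = 37 + 20109 = 20146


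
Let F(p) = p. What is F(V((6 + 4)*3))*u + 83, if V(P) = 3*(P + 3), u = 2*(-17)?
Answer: -3283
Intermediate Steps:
u = -34
V(P) = 9 + 3*P (V(P) = 3*(3 + P) = 9 + 3*P)
F(V((6 + 4)*3))*u + 83 = (9 + 3*((6 + 4)*3))*(-34) + 83 = (9 + 3*(10*3))*(-34) + 83 = (9 + 3*30)*(-34) + 83 = (9 + 90)*(-34) + 83 = 99*(-34) + 83 = -3366 + 83 = -3283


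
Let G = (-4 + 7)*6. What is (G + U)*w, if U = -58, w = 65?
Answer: -2600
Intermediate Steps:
G = 18 (G = 3*6 = 18)
(G + U)*w = (18 - 58)*65 = -40*65 = -2600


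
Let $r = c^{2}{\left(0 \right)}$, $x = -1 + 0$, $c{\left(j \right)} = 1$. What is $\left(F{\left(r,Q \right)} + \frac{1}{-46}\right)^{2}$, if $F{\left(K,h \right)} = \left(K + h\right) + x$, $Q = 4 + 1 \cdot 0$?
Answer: $\frac{33489}{2116} \approx 15.827$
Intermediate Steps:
$x = -1$
$r = 1$ ($r = 1^{2} = 1$)
$Q = 4$ ($Q = 4 + 0 = 4$)
$F{\left(K,h \right)} = -1 + K + h$ ($F{\left(K,h \right)} = \left(K + h\right) - 1 = -1 + K + h$)
$\left(F{\left(r,Q \right)} + \frac{1}{-46}\right)^{2} = \left(\left(-1 + 1 + 4\right) + \frac{1}{-46}\right)^{2} = \left(4 - \frac{1}{46}\right)^{2} = \left(\frac{183}{46}\right)^{2} = \frac{33489}{2116}$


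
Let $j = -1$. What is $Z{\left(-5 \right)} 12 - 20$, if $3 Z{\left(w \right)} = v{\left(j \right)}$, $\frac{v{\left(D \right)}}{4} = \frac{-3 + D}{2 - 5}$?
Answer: $\frac{4}{3} \approx 1.3333$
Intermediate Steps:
$v{\left(D \right)} = 4 - \frac{4 D}{3}$ ($v{\left(D \right)} = 4 \frac{-3 + D}{2 - 5} = 4 \frac{-3 + D}{-3} = 4 \left(-3 + D\right) \left(- \frac{1}{3}\right) = 4 \left(1 - \frac{D}{3}\right) = 4 - \frac{4 D}{3}$)
$Z{\left(w \right)} = \frac{16}{9}$ ($Z{\left(w \right)} = \frac{4 - - \frac{4}{3}}{3} = \frac{4 + \frac{4}{3}}{3} = \frac{1}{3} \cdot \frac{16}{3} = \frac{16}{9}$)
$Z{\left(-5 \right)} 12 - 20 = \frac{16}{9} \cdot 12 - 20 = \frac{64}{3} - 20 = \frac{4}{3}$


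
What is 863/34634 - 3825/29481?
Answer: -35677649/340348318 ≈ -0.10483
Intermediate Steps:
863/34634 - 3825/29481 = 863*(1/34634) - 3825*1/29481 = 863/34634 - 1275/9827 = -35677649/340348318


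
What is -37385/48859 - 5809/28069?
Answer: -1333181496/1371423271 ≈ -0.97212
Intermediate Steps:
-37385/48859 - 5809/28069 = -1333181496/1371423271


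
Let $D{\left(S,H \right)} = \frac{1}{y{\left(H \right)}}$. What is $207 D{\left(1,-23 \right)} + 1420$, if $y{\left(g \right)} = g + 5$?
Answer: $\frac{2817}{2} \approx 1408.5$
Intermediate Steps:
$y{\left(g \right)} = 5 + g$
$D{\left(S,H \right)} = \frac{1}{5 + H}$
$207 D{\left(1,-23 \right)} + 1420 = \frac{207}{5 - 23} + 1420 = \frac{207}{-18} + 1420 = 207 \left(- \frac{1}{18}\right) + 1420 = - \frac{23}{2} + 1420 = \frac{2817}{2}$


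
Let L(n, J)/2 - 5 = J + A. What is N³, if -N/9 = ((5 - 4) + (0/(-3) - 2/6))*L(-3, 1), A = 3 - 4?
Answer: -216000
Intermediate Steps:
A = -1
L(n, J) = 8 + 2*J (L(n, J) = 10 + 2*(J - 1) = 10 + 2*(-1 + J) = 10 + (-2 + 2*J) = 8 + 2*J)
N = -60 (N = -9*((5 - 4) + (0/(-3) - 2/6))*(8 + 2*1) = -9*(1 + (0*(-⅓) - 2*⅙))*(8 + 2) = -9*(1 + (0 - ⅓))*10 = -9*(1 - ⅓)*10 = -6*10 = -9*20/3 = -60)
N³ = (-60)³ = -216000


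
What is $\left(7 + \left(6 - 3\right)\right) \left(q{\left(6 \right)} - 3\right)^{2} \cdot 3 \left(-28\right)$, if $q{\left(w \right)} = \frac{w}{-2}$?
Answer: $-30240$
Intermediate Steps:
$q{\left(w \right)} = - \frac{w}{2}$ ($q{\left(w \right)} = w \left(- \frac{1}{2}\right) = - \frac{w}{2}$)
$\left(7 + \left(6 - 3\right)\right) \left(q{\left(6 \right)} - 3\right)^{2} \cdot 3 \left(-28\right) = \left(7 + \left(6 - 3\right)\right) \left(\left(- \frac{1}{2}\right) 6 - 3\right)^{2} \cdot 3 \left(-28\right) = \left(7 + 3\right) \left(-3 - 3\right)^{2} \left(-84\right) = 10 \left(-6\right)^{2} \left(-84\right) = 10 \cdot 36 \left(-84\right) = 360 \left(-84\right) = -30240$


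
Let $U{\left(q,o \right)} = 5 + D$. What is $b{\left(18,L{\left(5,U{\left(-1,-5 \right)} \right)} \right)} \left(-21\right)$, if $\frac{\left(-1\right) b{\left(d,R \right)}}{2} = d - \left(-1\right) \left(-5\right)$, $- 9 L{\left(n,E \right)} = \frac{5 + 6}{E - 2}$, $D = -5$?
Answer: $546$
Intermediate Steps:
$U{\left(q,o \right)} = 0$ ($U{\left(q,o \right)} = 5 - 5 = 0$)
$L{\left(n,E \right)} = - \frac{11}{9 \left(-2 + E\right)}$ ($L{\left(n,E \right)} = - \frac{\left(5 + 6\right) \frac{1}{E - 2}}{9} = - \frac{11 \frac{1}{-2 + E}}{9} = - \frac{11}{9 \left(-2 + E\right)}$)
$b{\left(d,R \right)} = 10 - 2 d$ ($b{\left(d,R \right)} = - 2 \left(d - \left(-1\right) \left(-5\right)\right) = - 2 \left(d - 5\right) = - 2 \left(-5 + d\right) = 10 - 2 d$)
$b{\left(18,L{\left(5,U{\left(-1,-5 \right)} \right)} \right)} \left(-21\right) = \left(10 - 36\right) \left(-21\right) = \left(-26\right) \left(-21\right) = 546$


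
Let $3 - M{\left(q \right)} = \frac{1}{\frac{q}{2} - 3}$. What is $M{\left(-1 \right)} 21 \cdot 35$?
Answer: $2415$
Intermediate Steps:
$M{\left(q \right)} = 3 - \frac{1}{-3 + \frac{q}{2}}$ ($M{\left(q \right)} = 3 - \frac{1}{\frac{q}{2} - 3} = 3 - \frac{1}{-3 + \frac{q}{2}}$)
$M{\left(-1 \right)} 21 \cdot 35 = \frac{-20 + 3 \left(-1\right)}{-6 - 1} \cdot 21 \cdot 35 = \frac{-20 - 3}{-7} \cdot 21 \cdot 35 = \left(- \frac{1}{7}\right) \left(-23\right) 21 \cdot 35 = \frac{23}{7} \cdot 21 \cdot 35 = 69 \cdot 35 = 2415$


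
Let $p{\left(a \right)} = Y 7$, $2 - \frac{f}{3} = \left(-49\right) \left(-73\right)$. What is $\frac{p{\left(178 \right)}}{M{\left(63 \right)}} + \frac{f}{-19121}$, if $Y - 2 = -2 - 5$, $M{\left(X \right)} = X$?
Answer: $\frac{920}{172089} \approx 0.0053461$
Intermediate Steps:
$Y = -5$ ($Y = 2 - 7 = -5$)
$f = -10725$ ($f = 6 - 3 \left(\left(-49\right) \left(-73\right)\right) = 6 - 10731 = -10725$)
$p{\left(a \right)} = -35$ ($p{\left(a \right)} = \left(-5\right) 7 = -35$)
$\frac{p{\left(178 \right)}}{M{\left(63 \right)}} + \frac{f}{-19121} = - \frac{35}{63} - \frac{10725}{-19121} = \left(-35\right) \frac{1}{63} - - \frac{10725}{19121} = - \frac{5}{9} + \frac{10725}{19121} = \frac{920}{172089}$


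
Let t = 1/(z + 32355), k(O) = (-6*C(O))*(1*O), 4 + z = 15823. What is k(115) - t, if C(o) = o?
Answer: -3822606901/48174 ≈ -79350.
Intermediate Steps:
z = 15819 (z = -4 + 15823 = 15819)
k(O) = -6*O² (k(O) = (-6*O)*(1*O) = (-6*O)*O = -6*O²)
t = 1/48174 (t = 1/(15819 + 32355) = 1/48174 ≈ 2.0758e-5)
k(115) - t = -6*115² - 1*1/48174 = -6*13225 - 1/48174 = -79350 - 1/48174 = -3822606901/48174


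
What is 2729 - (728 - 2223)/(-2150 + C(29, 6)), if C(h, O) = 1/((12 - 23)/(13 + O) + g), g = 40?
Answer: 4393473544/1610331 ≈ 2728.3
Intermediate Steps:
C(h, O) = 1/(40 - 11/(13 + O)) (C(h, O) = 1/((12 - 23)/(13 + O) + 40) = 1/(-11/(13 + O) + 40) = 1/(40 - 11/(13 + O)))
2729 - (728 - 2223)/(-2150 + C(29, 6)) = 2729 - (728 - 2223)/(-2150 + (13 + 6)/(509 + 40*6)) = 2729 - (-1495)/(-2150 + 19/(509 + 240)) = 2729 - (-1495)/(-2150 + 19/749) = 2729 - (-1495)/(-1610331/749) = 2729 - (-1495)*(-749)/1610331 = 2729 - 1*1119755/1610331 = 2729 - 1119755/1610331 = 4393473544/1610331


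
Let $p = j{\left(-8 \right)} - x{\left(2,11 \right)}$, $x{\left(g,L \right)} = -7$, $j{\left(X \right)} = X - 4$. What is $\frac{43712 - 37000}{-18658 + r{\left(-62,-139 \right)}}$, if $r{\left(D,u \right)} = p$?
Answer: $- \frac{6712}{18663} \approx -0.35964$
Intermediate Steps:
$j{\left(X \right)} = -4 + X$
$p = -5$ ($p = \left(-4 - 8\right) - -7 = -12 + 7 = -5$)
$r{\left(D,u \right)} = -5$
$\frac{43712 - 37000}{-18658 + r{\left(-62,-139 \right)}} = \frac{43712 - 37000}{-18658 - 5} = \frac{6712}{-18663} = 6712 \left(- \frac{1}{18663}\right) = - \frac{6712}{18663}$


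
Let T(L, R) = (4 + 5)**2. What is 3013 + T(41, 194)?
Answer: 3094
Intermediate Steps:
T(L, R) = 81 (T(L, R) = 9**2 = 81)
3013 + T(41, 194) = 3013 + 81 = 3094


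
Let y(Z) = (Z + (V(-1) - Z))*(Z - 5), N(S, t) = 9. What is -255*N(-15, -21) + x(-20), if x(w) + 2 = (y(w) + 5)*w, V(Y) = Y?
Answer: -2897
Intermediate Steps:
y(Z) = 5 - Z (y(Z) = (Z + (-1 - Z))*(Z - 5) = -(-5 + Z) = 5 - Z)
x(w) = -2 + w*(10 - w) (x(w) = -2 + ((5 - w) + 5)*w = -2 + (10 - w)*w = -2 + w*(10 - w))
-255*N(-15, -21) + x(-20) = -255*9 + (-2 - 1*(-20)**2 + 10*(-20)) = -2295 + (-2 - 1*400 - 200) = -2295 + (-2 - 400 - 200) = -2295 - 602 = -2897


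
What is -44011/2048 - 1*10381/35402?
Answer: -789668855/36251648 ≈ -21.783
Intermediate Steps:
-44011/2048 - 1*10381/35402 = -44011*1/2048 - 10381*1/35402 = -44011/2048 - 10381/35402 = -789668855/36251648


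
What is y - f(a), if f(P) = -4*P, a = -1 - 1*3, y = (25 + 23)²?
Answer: 2288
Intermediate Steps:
y = 2304 (y = 48² = 2304)
a = -4 (a = -1 - 3 = -4)
y - f(a) = 2304 - (-4)*(-4) = 2304 - 1*16 = 2304 - 16 = 2288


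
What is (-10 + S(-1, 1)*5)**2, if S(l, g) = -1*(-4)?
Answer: 100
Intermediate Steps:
S(l, g) = 4
(-10 + S(-1, 1)*5)**2 = (-10 + 4*5)**2 = (-10 + 20)**2 = 10**2 = 100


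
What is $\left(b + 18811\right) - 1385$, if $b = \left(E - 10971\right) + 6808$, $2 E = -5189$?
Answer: $\frac{21337}{2} \approx 10669.0$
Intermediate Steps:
$E = - \frac{5189}{2}$ ($E = \frac{1}{2} \left(-5189\right) = - \frac{5189}{2} \approx -2594.5$)
$b = - \frac{13515}{2}$ ($b = \left(- \frac{5189}{2} - 10971\right) + 6808 = - \frac{27131}{2} + 6808 = - \frac{13515}{2} \approx -6757.5$)
$\left(b + 18811\right) - 1385 = \left(- \frac{13515}{2} + 18811\right) - 1385 = \frac{24107}{2} - 1385 = \frac{21337}{2}$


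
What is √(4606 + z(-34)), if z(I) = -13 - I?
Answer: √4627 ≈ 68.022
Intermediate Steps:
√(4606 + z(-34)) = √(4606 + (-13 - 1*(-34))) = √(4606 + (-13 + 34)) = √(4606 + 21) = √4627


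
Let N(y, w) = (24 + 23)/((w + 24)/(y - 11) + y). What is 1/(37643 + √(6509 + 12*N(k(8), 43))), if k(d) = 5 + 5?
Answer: 715217/26922790048 - √2346177/26922790048 ≈ 2.6509e-5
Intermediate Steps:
k(d) = 10
N(y, w) = 47/(y + (24 + w)/(-11 + y)) (N(y, w) = 47/((24 + w)/(-11 + y) + y) = 47/(y + (24 + w)/(-11 + y)))
1/(37643 + √(6509 + 12*N(k(8), 43))) = 1/(37643 + √(6509 + 12*(47*(-11 + 10)/(24 + 43 + 10² - 11*10)))) = 1/(37643 + √(6509 + 12*(47*(-1)/(24 + 43 + 100 - 110)))) = 1/(37643 + √(6509 + 12*(47*(-1)/57))) = 1/(37643 + √(6509 + 12*(47*(1/57)*(-1)))) = 1/(37643 + √(6509 + 12*(-47/57))) = 1/(37643 + √(6509 - 188/19)) = 1/(37643 + √(123483/19)) = 1/(37643 + √2346177/19)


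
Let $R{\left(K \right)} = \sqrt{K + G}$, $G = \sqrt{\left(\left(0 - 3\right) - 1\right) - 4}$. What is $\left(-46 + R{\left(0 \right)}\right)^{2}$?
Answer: $\left(46 - 2^{\frac{3}{4}} \sqrt{i}\right)^{2} \approx 2006.6 - 106.58 i$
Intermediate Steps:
$G = 2 i \sqrt{2}$ ($G = \sqrt{\left(-3 - 1\right) - 4} = \sqrt{-4 - 4} = \sqrt{-8} = 2 i \sqrt{2} \approx 2.8284 i$)
$R{\left(K \right)} = \sqrt{K + 2 i \sqrt{2}}$
$\left(-46 + R{\left(0 \right)}\right)^{2} = \left(-46 + \sqrt{0 + 2 i \sqrt{2}}\right)^{2} = \left(-46 + \sqrt{2 i \sqrt{2}}\right)^{2} = \left(-46 + 2^{\frac{3}{4}} \sqrt{i}\right)^{2}$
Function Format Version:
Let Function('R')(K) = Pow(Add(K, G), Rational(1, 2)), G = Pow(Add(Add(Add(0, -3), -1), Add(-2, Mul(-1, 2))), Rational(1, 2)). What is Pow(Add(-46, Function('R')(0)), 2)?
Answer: Pow(Add(46, Mul(-1, Pow(2, Rational(3, 4)), Pow(I, Rational(1, 2)))), 2) ≈ Add(2006.6, Mul(-106.58, I))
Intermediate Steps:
G = Mul(2, I, Pow(2, Rational(1, 2))) (G = Pow(Add(Add(-3, -1), Add(-2, -2)), Rational(1, 2)) = Pow(Add(-4, -4), Rational(1, 2)) = Pow(-8, Rational(1, 2)) = Mul(2, I, Pow(2, Rational(1, 2))) ≈ Mul(2.8284, I))
Function('R')(K) = Pow(Add(K, Mul(2, I, Pow(2, Rational(1, 2)))), Rational(1, 2))
Pow(Add(-46, Function('R')(0)), 2) = Pow(Add(-46, Pow(Add(0, Mul(2, I, Pow(2, Rational(1, 2)))), Rational(1, 2))), 2) = Pow(Add(-46, Pow(Mul(2, I, Pow(2, Rational(1, 2))), Rational(1, 2))), 2) = Pow(Add(-46, Mul(Pow(2, Rational(3, 4)), Pow(I, Rational(1, 2)))), 2)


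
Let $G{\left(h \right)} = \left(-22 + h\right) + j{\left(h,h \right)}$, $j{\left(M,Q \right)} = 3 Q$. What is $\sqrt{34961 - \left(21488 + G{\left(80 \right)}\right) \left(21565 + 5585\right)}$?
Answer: $i \sqrt{591454939} \approx 24320.0 i$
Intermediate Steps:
$G{\left(h \right)} = -22 + 4 h$ ($G{\left(h \right)} = \left(-22 + h\right) + 3 h = -22 + 4 h$)
$\sqrt{34961 - \left(21488 + G{\left(80 \right)}\right) \left(21565 + 5585\right)} = \sqrt{34961 - \left(21488 + \left(-22 + 4 \cdot 80\right)\right) \left(21565 + 5585\right)} = \sqrt{34961 - \left(21488 + \left(-22 + 320\right)\right) 27150} = \sqrt{34961 - \left(21488 + 298\right) 27150} = \sqrt{34961 - 21786 \cdot 27150} = \sqrt{34961 - 591489900} = \sqrt{-591454939} = i \sqrt{591454939}$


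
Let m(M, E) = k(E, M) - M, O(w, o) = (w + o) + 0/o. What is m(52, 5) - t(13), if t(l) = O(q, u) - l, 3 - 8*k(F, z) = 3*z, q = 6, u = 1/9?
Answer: -4625/72 ≈ -64.236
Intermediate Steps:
u = 1/9 ≈ 0.11111
O(w, o) = o + w (O(w, o) = (o + w) + 0 = o + w)
k(F, z) = 3/8 - 3*z/8
m(M, E) = 3/8 - 11*M/8 (m(M, E) = (3/8 - 3*M/8) - M = 3/8 - 11*M/8)
t(l) = 55/9 - l (t(l) = (1/9 + 6) - l = 55/9 - l)
m(52, 5) - t(13) = (3/8 - 11/8*52) - (55/9 - 1*13) = (3/8 - 143/2) - (55/9 - 13) = -569/8 - 1*(-62/9) = -569/8 + 62/9 = -4625/72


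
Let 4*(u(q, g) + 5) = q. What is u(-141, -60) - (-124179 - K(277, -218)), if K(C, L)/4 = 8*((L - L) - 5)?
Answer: 495915/4 ≈ 1.2398e+5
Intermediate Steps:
u(q, g) = -5 + q/4
K(C, L) = -160 (K(C, L) = 4*(8*((L - L) - 5)) = 4*(8*(0 - 5)) = 4*(8*(-5)) = 4*(-40) = -160)
u(-141, -60) - (-124179 - K(277, -218)) = (-5 + (1/4)*(-141)) - (-124179 - 1*(-160)) = (-5 - 141/4) - (-124179 + 160) = -161/4 - 1*(-124019) = -161/4 + 124019 = 495915/4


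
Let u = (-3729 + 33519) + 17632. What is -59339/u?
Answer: -59339/47422 ≈ -1.2513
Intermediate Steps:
u = 47422 (u = 29790 + 17632 = 47422)
-59339/u = -59339/47422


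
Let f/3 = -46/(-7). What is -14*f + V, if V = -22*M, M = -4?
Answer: -188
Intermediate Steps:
f = 138/7 (f = 3*(-46/(-7)) = 3*(-46*(-1/7)) = 3*(46/7) = 138/7 ≈ 19.714)
V = 88 (V = -22*(-4) = 88)
-14*f + V = -14*138/7 + 88 = -276 + 88 = -188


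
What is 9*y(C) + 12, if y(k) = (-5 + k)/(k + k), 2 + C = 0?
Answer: 111/4 ≈ 27.750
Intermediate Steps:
C = -2 (C = -2 + 0 = -2)
y(k) = (-5 + k)/(2*k) (y(k) = (-5 + k)/((2*k)) = (-5 + k)*(1/(2*k)) = (-5 + k)/(2*k))
9*y(C) + 12 = 9*((½)*(-5 - 2)/(-2)) + 12 = 9*((½)*(-½)*(-7)) + 12 = 9*(7/4) + 12 = 63/4 + 12 = 111/4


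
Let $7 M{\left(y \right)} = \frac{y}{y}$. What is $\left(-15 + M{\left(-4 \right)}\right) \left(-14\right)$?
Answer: $208$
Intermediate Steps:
$M{\left(y \right)} = \frac{1}{7}$ ($M{\left(y \right)} = \frac{y \frac{1}{y}}{7} = \frac{1}{7} \cdot 1 = \frac{1}{7}$)
$\left(-15 + M{\left(-4 \right)}\right) \left(-14\right) = \left(-15 + \frac{1}{7}\right) \left(-14\right) = \left(- \frac{104}{7}\right) \left(-14\right) = 208$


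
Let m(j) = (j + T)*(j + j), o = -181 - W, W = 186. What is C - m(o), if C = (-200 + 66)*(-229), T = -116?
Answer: -323836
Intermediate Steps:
o = -367 (o = -181 - 1*186 = -181 - 186 = -367)
C = 30686 (C = -134*(-229) = 30686)
m(j) = 2*j*(-116 + j) (m(j) = (j - 116)*(j + j) = (-116 + j)*(2*j) = 2*j*(-116 + j))
C - m(o) = 30686 - 2*(-367)*(-116 - 367) = 30686 - 2*(-367)*(-483) = 30686 - 1*354522 = 30686 - 354522 = -323836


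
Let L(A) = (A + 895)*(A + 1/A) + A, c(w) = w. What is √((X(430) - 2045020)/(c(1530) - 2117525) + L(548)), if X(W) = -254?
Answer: √5428552562514640154795/82826090 ≈ 889.56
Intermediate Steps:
L(A) = A + (895 + A)*(A + 1/A) (L(A) = (895 + A)*(A + 1/A) + A = A + (895 + A)*(A + 1/A))
√((X(430) - 2045020)/(c(1530) - 2117525) + L(548)) = √((-254 - 2045020)/(1530 - 2117525) + (1 + 548² + 895/548 + 896*548)) = √(-2045274/(-2115995) + (1 + 300304 + 895*(1/548) + 491008)) = √(-2045274*(-1/2115995) + (1 + 300304 + 895/548 + 491008)) = √(292182/302285 + 433640419/548) = √(131083154173151/165652180) = √5428552562514640154795/82826090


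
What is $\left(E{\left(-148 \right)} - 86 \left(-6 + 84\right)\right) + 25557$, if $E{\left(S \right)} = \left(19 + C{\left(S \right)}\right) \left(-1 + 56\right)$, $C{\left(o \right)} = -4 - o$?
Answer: $27814$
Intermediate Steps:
$E{\left(S \right)} = 825 - 55 S$ ($E{\left(S \right)} = \left(19 - \left(4 + S\right)\right) \left(-1 + 56\right) = \left(15 - S\right) 55 = 825 - 55 S$)
$\left(E{\left(-148 \right)} - 86 \left(-6 + 84\right)\right) + 25557 = \left(\left(825 - -8140\right) - 86 \left(-6 + 84\right)\right) + 25557 = \left(\left(825 + 8140\right) - 6708\right) + 25557 = \left(8965 - 6708\right) + 25557 = 2257 + 25557 = 27814$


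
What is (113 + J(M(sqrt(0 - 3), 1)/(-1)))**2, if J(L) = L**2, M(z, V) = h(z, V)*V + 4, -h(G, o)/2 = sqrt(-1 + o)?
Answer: 16641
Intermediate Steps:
h(G, o) = -2*sqrt(-1 + o)
M(z, V) = 4 - 2*V*sqrt(-1 + V) (M(z, V) = (-2*sqrt(-1 + V))*V + 4 = -2*V*sqrt(-1 + V) + 4 = 4 - 2*V*sqrt(-1 + V))
(113 + J(M(sqrt(0 - 3), 1)/(-1)))**2 = (113 + ((4 - 2*1*sqrt(-1 + 1))/(-1))**2)**2 = (113 + ((4 - 2*1*sqrt(0))*(-1))**2)**2 = (113 + ((4 - 2*1*0)*(-1))**2)**2 = (113 + ((4 + 0)*(-1))**2)**2 = (113 + (4*(-1))**2)**2 = (113 + (-4)**2)**2 = (113 + 16)**2 = 129**2 = 16641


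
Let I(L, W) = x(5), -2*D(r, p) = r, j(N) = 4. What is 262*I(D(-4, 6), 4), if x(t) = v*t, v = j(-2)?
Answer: 5240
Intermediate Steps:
v = 4
D(r, p) = -r/2
x(t) = 4*t
I(L, W) = 20 (I(L, W) = 4*5 = 20)
262*I(D(-4, 6), 4) = 262*20 = 5240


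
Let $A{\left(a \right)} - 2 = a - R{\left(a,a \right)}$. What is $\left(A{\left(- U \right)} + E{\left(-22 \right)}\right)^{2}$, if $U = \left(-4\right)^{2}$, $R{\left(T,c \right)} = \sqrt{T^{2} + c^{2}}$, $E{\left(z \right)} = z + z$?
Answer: $3876 + 1856 \sqrt{2} \approx 6500.8$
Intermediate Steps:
$E{\left(z \right)} = 2 z$
$U = 16$
$A{\left(a \right)} = 2 + a - \sqrt{2} \sqrt{a^{2}}$ ($A{\left(a \right)} = 2 + \left(a - \sqrt{a^{2} + a^{2}}\right) = 2 + \left(a - \sqrt{2 a^{2}}\right) = 2 + \left(a - \sqrt{2} \sqrt{a^{2}}\right) = 2 + a - \sqrt{2} \sqrt{a^{2}}$)
$\left(A{\left(- U \right)} + E{\left(-22 \right)}\right)^{2} = \left(\left(2 - 16 - \sqrt{2} \sqrt{\left(\left(-1\right) 16\right)^{2}}\right) + 2 \left(-22\right)\right)^{2} = \left(\left(2 - 16 - \sqrt{2} \sqrt{\left(-16\right)^{2}}\right) - 44\right)^{2} = \left(\left(2 - 16 - \sqrt{2} \sqrt{256}\right) - 44\right)^{2} = \left(\left(2 - 16 - \sqrt{2} \cdot 16\right) - 44\right)^{2} = \left(\left(2 - 16 - 16 \sqrt{2}\right) - 44\right)^{2} = \left(\left(-14 - 16 \sqrt{2}\right) - 44\right)^{2} = \left(-58 - 16 \sqrt{2}\right)^{2}$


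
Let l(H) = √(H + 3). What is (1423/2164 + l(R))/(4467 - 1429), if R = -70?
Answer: 1423/6574232 + I*√67/3038 ≈ 0.00021645 + 0.0026943*I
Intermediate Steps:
l(H) = √(3 + H)
(1423/2164 + l(R))/(4467 - 1429) = (1423/2164 + √(3 - 70))/(4467 - 1429) = (1423*(1/2164) + √(-67))/3038 = (1423/2164 + I*√67)*(1/3038) = 1423/6574232 + I*√67/3038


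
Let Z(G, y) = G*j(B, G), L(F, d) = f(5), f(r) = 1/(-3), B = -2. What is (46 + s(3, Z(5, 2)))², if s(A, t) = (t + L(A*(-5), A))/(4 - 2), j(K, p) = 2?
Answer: 93025/36 ≈ 2584.0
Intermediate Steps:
f(r) = -⅓
L(F, d) = -⅓
Z(G, y) = 2*G (Z(G, y) = G*2 = 2*G)
s(A, t) = -⅙ + t/2 (s(A, t) = (t - ⅓)/(4 - 2) = (-⅓ + t)/2 = (-⅓ + t)*(½) = -⅙ + t/2)
(46 + s(3, Z(5, 2)))² = (46 + (-⅙ + (2*5)/2))² = (46 + (-⅙ + (½)*10))² = (46 + (-⅙ + 5))² = (46 + 29/6)² = (305/6)² = 93025/36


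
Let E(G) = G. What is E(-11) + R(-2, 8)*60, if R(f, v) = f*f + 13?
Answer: 1009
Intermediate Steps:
R(f, v) = 13 + f² (R(f, v) = f² + 13 = 13 + f²)
E(-11) + R(-2, 8)*60 = -11 + (13 + (-2)²)*60 = -11 + (13 + 4)*60 = -11 + 17*60 = -11 + 1020 = 1009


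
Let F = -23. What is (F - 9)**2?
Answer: 1024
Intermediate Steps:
(F - 9)**2 = (-23 - 9)**2 = (-32)**2 = 1024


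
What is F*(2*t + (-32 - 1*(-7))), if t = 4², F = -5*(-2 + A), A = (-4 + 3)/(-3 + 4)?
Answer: 105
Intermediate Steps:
A = -1 (A = -1/1 = -1*1 = -1)
F = 15 (F = -5*(-2 - 1) = -5*(-3) = 15)
t = 16
F*(2*t + (-32 - 1*(-7))) = 15*(2*16 + (-32 - 1*(-7))) = 15*(32 + (-32 + 7)) = 15*(32 - 25) = 15*7 = 105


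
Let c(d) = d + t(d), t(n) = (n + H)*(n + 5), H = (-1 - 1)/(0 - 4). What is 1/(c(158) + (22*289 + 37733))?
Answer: 2/140169 ≈ 1.4268e-5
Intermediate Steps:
H = ½ (H = -2/(-4) = -2*(-¼) = ½ ≈ 0.50000)
t(n) = (½ + n)*(5 + n) (t(n) = (n + ½)*(n + 5) = (½ + n)*(5 + n))
c(d) = 5/2 + d² + 13*d/2 (c(d) = d + (5/2 + d² + 11*d/2) = 5/2 + d² + 13*d/2)
1/(c(158) + (22*289 + 37733)) = 1/((5/2 + 158² + (13/2)*158) + (22*289 + 37733)) = 1/((5/2 + 24964 + 1027) + (6358 + 37733)) = 1/(51987/2 + 44091) = 1/(140169/2) = 2/140169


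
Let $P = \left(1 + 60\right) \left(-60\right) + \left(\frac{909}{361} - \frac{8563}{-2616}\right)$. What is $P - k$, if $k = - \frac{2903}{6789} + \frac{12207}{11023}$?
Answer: $- \frac{1179452820899965}{322705556088} \approx -3654.9$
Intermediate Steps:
$k = \frac{696898}{1025139}$ ($k = \left(-2903\right) \frac{1}{6789} + 12207 \cdot \frac{1}{11023} = - \frac{2903}{6789} + \frac{12207}{11023} = \frac{696898}{1025139} \approx 0.67981$)
$P = - \frac{3450946973}{944376}$ ($P = 61 \left(-60\right) + \left(909 \cdot \frac{1}{361} - - \frac{8563}{2616}\right) = -3660 + \left(\frac{909}{361} + \frac{8563}{2616}\right) = -3660 + \frac{5469187}{944376} = - \frac{3450946973}{944376} \approx -3654.2$)
$P - k = - \frac{3450946973}{944376} - \frac{696898}{1025139} = - \frac{1179452820899965}{322705556088}$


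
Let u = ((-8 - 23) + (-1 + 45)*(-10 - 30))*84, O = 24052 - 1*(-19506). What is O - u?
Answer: 194002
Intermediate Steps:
O = 43558 (O = 24052 + 19506 = 43558)
u = -150444 (u = (-31 + 44*(-40))*84 = (-31 - 1760)*84 = -1791*84 = -150444)
O - u = 43558 - 1*(-150444) = 43558 + 150444 = 194002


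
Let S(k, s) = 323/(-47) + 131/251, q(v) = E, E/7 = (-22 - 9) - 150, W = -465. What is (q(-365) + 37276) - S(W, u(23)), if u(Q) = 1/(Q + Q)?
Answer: 424873089/11797 ≈ 36015.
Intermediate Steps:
E = -1267 (E = 7*((-22 - 9) - 150) = 7*(-31 - 150) = 7*(-181) = -1267)
q(v) = -1267
u(Q) = 1/(2*Q)
S(k, s) = -74916/11797 (S(k, s) = 323*(-1/47) + 131*(1/251) = -323/47 + 131/251 = -74916/11797)
(q(-365) + 37276) - S(W, u(23)) = (-1267 + 37276) - 1*(-74916/11797) = 36009 + 74916/11797 = 424873089/11797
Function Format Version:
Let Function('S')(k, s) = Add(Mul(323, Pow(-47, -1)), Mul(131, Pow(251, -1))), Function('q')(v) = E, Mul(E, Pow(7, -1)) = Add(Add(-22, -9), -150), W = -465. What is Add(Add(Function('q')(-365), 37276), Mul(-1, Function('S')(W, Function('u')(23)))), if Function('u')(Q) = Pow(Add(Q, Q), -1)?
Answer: Rational(424873089, 11797) ≈ 36015.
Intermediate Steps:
E = -1267 (E = Mul(7, Add(Add(-22, -9), -150)) = Mul(7, Add(-31, -150)) = Mul(7, -181) = -1267)
Function('q')(v) = -1267
Function('u')(Q) = Mul(Rational(1, 2), Pow(Q, -1)) (Function('u')(Q) = Pow(Mul(2, Q), -1) = Mul(Rational(1, 2), Pow(Q, -1)))
Function('S')(k, s) = Rational(-74916, 11797) (Function('S')(k, s) = Add(Mul(323, Rational(-1, 47)), Mul(131, Rational(1, 251))) = Add(Rational(-323, 47), Rational(131, 251)) = Rational(-74916, 11797))
Add(Add(Function('q')(-365), 37276), Mul(-1, Function('S')(W, Function('u')(23)))) = Add(Add(-1267, 37276), Mul(-1, Rational(-74916, 11797))) = Add(36009, Rational(74916, 11797)) = Rational(424873089, 11797)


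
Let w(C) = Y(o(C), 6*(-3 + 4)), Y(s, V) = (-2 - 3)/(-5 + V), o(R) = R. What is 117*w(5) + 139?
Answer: -446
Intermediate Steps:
Y(s, V) = -5/(-5 + V)
w(C) = -5 (w(C) = -5/(-5 + 6*(-3 + 4)) = -5/(-5 + 6*1) = -5/(-5 + 6) = -5/1 = -5*1 = -5)
117*w(5) + 139 = 117*(-5) + 139 = -585 + 139 = -446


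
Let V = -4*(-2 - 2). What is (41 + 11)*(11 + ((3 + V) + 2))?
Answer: 1664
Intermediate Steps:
V = 16 (V = -4*(-4) = 16)
(41 + 11)*(11 + ((3 + V) + 2)) = (41 + 11)*(11 + ((3 + 16) + 2)) = 52*(11 + (19 + 2)) = 52*(11 + 21) = 52*32 = 1664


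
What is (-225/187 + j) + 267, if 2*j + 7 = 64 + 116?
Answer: 131759/374 ≈ 352.30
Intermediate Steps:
j = 173/2 (j = -7/2 + (64 + 116)/2 = -7/2 + (½)*180 = -7/2 + 90 = 173/2 ≈ 86.500)
(-225/187 + j) + 267 = (-225/187 + 173/2) + 267 = 31901/374 + 267 = 131759/374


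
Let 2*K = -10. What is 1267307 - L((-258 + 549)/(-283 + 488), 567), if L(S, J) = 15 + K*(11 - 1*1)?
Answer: 1267342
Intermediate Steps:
K = -5 (K = (½)*(-10) = -5)
L(S, J) = -35 (L(S, J) = 15 - 5*(11 - 1*1) = 15 - 5*(11 - 1) = 15 - 5*10 = 15 - 50 = -35)
1267307 - L((-258 + 549)/(-283 + 488), 567) = 1267307 - 1*(-35) = 1267307 + 35 = 1267342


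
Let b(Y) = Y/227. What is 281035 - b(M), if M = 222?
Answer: 63794723/227 ≈ 2.8103e+5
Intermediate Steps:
b(Y) = Y/227 (b(Y) = Y*(1/227) = Y/227)
281035 - b(M) = 281035 - 222/227 = 63794723/227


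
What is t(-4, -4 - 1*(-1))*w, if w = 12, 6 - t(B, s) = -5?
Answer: 132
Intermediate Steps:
t(B, s) = 11 (t(B, s) = 6 - 1*(-5) = 6 + 5 = 11)
t(-4, -4 - 1*(-1))*w = 11*12 = 132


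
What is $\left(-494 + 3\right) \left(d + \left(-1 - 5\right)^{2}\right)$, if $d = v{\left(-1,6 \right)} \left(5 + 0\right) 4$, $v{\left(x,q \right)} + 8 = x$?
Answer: $70704$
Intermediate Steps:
$v{\left(x,q \right)} = -8 + x$
$d = -180$ ($d = \left(-8 - 1\right) \left(5 + 0\right) 4 = \left(-9\right) 5 \cdot 4 = \left(-45\right) 4 = -180$)
$\left(-494 + 3\right) \left(d + \left(-1 - 5\right)^{2}\right) = \left(-494 + 3\right) \left(-180 + \left(-1 - 5\right)^{2}\right) = - 491 \left(-180 + \left(-6\right)^{2}\right) = - 491 \left(-180 + 36\right) = \left(-491\right) \left(-144\right) = 70704$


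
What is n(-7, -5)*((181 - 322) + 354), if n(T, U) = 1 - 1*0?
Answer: 213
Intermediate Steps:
n(T, U) = 1 (n(T, U) = 1 + 0 = 1)
n(-7, -5)*((181 - 322) + 354) = 1*((181 - 322) + 354) = 1*(-141 + 354) = 1*213 = 213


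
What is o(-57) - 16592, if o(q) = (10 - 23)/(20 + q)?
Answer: -613891/37 ≈ -16592.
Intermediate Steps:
o(q) = -13/(20 + q)
o(-57) - 16592 = -13/(20 - 57) - 16592 = -13/(-37) - 16592 = -13*(-1/37) - 16592 = 13/37 - 16592 = -613891/37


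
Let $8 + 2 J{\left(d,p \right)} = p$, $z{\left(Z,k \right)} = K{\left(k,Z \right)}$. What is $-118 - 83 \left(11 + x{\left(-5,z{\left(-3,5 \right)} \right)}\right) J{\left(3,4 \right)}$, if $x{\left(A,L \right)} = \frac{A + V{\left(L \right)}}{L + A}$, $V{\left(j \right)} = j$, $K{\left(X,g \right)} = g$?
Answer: $1874$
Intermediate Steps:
$z{\left(Z,k \right)} = Z$
$J{\left(d,p \right)} = -4 + \frac{p}{2}$
$x{\left(A,L \right)} = 1$ ($x{\left(A,L \right)} = \frac{A + L}{L + A} = \frac{A + L}{A + L} = 1$)
$-118 - 83 \left(11 + x{\left(-5,z{\left(-3,5 \right)} \right)}\right) J{\left(3,4 \right)} = -118 - 83 \left(11 + 1\right) \left(-4 + \frac{1}{2} \cdot 4\right) = -118 - 83 \cdot 12 \left(-4 + 2\right) = -118 - 83 \cdot 12 \left(-2\right) = -118 - -1992 = -118 + 1992 = 1874$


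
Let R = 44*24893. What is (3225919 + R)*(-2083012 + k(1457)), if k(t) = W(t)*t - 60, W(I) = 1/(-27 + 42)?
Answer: -135014608598453/15 ≈ -9.0010e+12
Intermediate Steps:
W(I) = 1/15
R = 1095292
k(t) = -60 + t/15 (k(t) = t/15 - 60 = -60 + t/15)
(3225919 + R)*(-2083012 + k(1457)) = (3225919 + 1095292)*(-2083012 + (-60 + (1/15)*1457)) = 4321211*(-2083012 + (-60 + 1457/15)) = 4321211*(-2083012 + 557/15) = 4321211*(-31244623/15) = -135014608598453/15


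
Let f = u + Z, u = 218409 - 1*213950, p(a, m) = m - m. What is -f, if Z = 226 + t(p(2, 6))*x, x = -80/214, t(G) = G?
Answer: -4685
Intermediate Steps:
p(a, m) = 0
u = 4459 (u = 218409 - 213950 = 4459)
x = -40/107 (x = -80*1/214 = -40/107 ≈ -0.37383)
Z = 226 (Z = 226 + 0*(-40/107) = 226 + 0 = 226)
f = 4685 (f = 4459 + 226 = 4685)
-f = -1*4685 = -4685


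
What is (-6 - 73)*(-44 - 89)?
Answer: 10507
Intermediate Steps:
(-6 - 73)*(-44 - 89) = -79*(-133) = 10507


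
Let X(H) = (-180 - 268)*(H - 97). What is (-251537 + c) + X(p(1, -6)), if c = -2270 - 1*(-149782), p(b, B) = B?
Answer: -57881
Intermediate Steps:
X(H) = 43456 - 448*H (X(H) = -448*(-97 + H) = 43456 - 448*H)
c = 147512 (c = -2270 + 149782 = 147512)
(-251537 + c) + X(p(1, -6)) = (-251537 + 147512) + (43456 - 448*(-6)) = -104025 + (43456 + 2688) = -104025 + 46144 = -57881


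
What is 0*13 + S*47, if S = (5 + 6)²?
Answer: 5687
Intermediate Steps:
S = 121 (S = 11² = 121)
0*13 + S*47 = 0*13 + 121*47 = 0 + 5687 = 5687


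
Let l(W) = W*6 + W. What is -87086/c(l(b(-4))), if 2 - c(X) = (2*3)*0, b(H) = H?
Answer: -43543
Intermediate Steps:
l(W) = 7*W (l(W) = 6*W + W = 7*W)
c(X) = 2 (c(X) = 2 - 2*3*0 = 2 - 6*0 = 2 - 1*0 = 2 + 0 = 2)
-87086/c(l(b(-4))) = -87086/2 = -87086*½ = -43543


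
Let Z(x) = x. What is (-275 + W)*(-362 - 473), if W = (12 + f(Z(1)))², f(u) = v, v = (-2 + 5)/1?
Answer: 41750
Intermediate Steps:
v = 3 (v = 3*1 = 3)
f(u) = 3
W = 225 (W = (12 + 3)² = 15² = 225)
(-275 + W)*(-362 - 473) = (-275 + 225)*(-362 - 473) = -50*(-835) = 41750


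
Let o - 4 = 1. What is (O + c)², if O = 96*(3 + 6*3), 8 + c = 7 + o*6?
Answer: 4182025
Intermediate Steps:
o = 5 (o = 4 + 1 = 5)
c = 29 (c = -8 + (7 + 5*6) = -8 + (7 + 30) = -8 + 37 = 29)
O = 2016 (O = 96*(3 + 18) = 96*21 = 2016)
(O + c)² = (2016 + 29)² = 2045² = 4182025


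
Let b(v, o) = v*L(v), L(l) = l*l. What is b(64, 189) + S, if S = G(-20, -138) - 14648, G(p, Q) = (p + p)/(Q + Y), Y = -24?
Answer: 20047196/81 ≈ 2.4750e+5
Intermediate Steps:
L(l) = l²
G(p, Q) = 2*p/(-24 + Q) (G(p, Q) = (p + p)/(Q - 24) = (2*p)/(-24 + Q) = 2*p/(-24 + Q))
b(v, o) = v³ (b(v, o) = v*v² = v³)
S = -1186468/81 (S = 2*(-20)/(-24 - 138) - 14648 = 2*(-20)/(-162) - 14648 = 2*(-20)*(-1/162) - 14648 = 20/81 - 14648 = -1186468/81 ≈ -14648.)
b(64, 189) + S = 64³ - 1186468/81 = 262144 - 1186468/81 = 20047196/81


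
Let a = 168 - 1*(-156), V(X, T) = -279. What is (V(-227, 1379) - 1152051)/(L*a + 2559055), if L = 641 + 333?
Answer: -1152330/2874631 ≈ -0.40086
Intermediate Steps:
a = 324 (a = 168 + 156 = 324)
L = 974
(V(-227, 1379) - 1152051)/(L*a + 2559055) = (-279 - 1152051)/(974*324 + 2559055) = -1152330/(315576 + 2559055) = -1152330/2874631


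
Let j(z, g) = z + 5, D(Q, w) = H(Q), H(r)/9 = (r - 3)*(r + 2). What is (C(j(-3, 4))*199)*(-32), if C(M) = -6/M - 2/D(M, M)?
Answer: 168752/9 ≈ 18750.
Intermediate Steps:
H(r) = 9*(-3 + r)*(2 + r) (H(r) = 9*((r - 3)*(r + 2)) = 9*((-3 + r)*(2 + r)) = 9*(-3 + r)*(2 + r))
D(Q, w) = -54 - 9*Q + 9*Q**2
j(z, g) = 5 + z
C(M) = -6/M - 2/(-54 - 9*M + 9*M**2)
(C(j(-3, 4))*199)*(-32) = ((2*(-162 - 26*(5 - 3) + 27*(5 - 3)**2)/(9*(5 - 3)*(6 + (5 - 3) - (5 - 3)**2)))*199)*(-32) = (((2/9)*(-162 - 26*2 + 27*2**2)/(2*(6 + 2 - 1*2**2)))*199)*(-32) = (((2/9)*(1/2)*(-162 - 52 + 27*4)/(6 + 2 - 1*4))*199)*(-32) = (((2/9)*(1/2)*(-162 - 52 + 108)/(6 + 2 - 4))*199)*(-32) = (((2/9)*(1/2)*(-106)/4)*199)*(-32) = (((2/9)*(1/2)*(1/4)*(-106))*199)*(-32) = -53/18*199*(-32) = -10547/18*(-32) = 168752/9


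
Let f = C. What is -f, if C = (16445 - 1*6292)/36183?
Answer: -10153/36183 ≈ -0.28060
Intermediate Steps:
C = 10153/36183 (C = (16445 - 6292)*(1/36183) = 10153*(1/36183) = 10153/36183 ≈ 0.28060)
f = 10153/36183 ≈ 0.28060
-f = -1*10153/36183 = -10153/36183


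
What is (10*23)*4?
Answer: 920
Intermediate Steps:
(10*23)*4 = 230*4 = 920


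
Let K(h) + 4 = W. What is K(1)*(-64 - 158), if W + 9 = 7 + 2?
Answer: 888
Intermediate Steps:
W = 0 (W = -9 + (7 + 2) = -9 + 9 = 0)
K(h) = -4 (K(h) = -4 + 0 = -4)
K(1)*(-64 - 158) = -4*(-64 - 158) = -4*(-222) = 888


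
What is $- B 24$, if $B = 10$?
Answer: $-240$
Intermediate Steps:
$- B 24 = \left(-1\right) 10 \cdot 24 = \left(-10\right) 24 = -240$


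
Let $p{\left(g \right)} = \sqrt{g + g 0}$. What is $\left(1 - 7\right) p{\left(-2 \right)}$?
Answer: $- 6 i \sqrt{2} \approx - 8.4853 i$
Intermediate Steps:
$p{\left(g \right)} = \sqrt{g}$ ($p{\left(g \right)} = \sqrt{g + 0} = \sqrt{g}$)
$\left(1 - 7\right) p{\left(-2 \right)} = \left(1 - 7\right) \sqrt{-2} = - 6 i \sqrt{2}$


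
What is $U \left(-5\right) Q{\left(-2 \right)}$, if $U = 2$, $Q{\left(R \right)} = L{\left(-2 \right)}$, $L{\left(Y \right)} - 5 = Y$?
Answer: $-30$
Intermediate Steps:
$L{\left(Y \right)} = 5 + Y$
$Q{\left(R \right)} = 3$ ($Q{\left(R \right)} = 5 - 2 = 3$)
$U \left(-5\right) Q{\left(-2 \right)} = 2 \left(-5\right) 3 = \left(-10\right) 3 = -30$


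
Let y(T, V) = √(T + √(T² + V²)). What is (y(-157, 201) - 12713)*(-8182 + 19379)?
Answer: -142347461 + 11197*√(-157 + 5*√2602) ≈ -1.4224e+8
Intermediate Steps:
(y(-157, 201) - 12713)*(-8182 + 19379) = (√(-157 + √((-157)² + 201²)) - 12713)*(-8182 + 19379) = (√(-157 + √(24649 + 40401)) - 12713)*11197 = (√(-157 + √65050) - 12713)*11197 = (√(-157 + 5*√2602) - 12713)*11197 = (-12713 + √(-157 + 5*√2602))*11197 = -142347461 + 11197*√(-157 + 5*√2602)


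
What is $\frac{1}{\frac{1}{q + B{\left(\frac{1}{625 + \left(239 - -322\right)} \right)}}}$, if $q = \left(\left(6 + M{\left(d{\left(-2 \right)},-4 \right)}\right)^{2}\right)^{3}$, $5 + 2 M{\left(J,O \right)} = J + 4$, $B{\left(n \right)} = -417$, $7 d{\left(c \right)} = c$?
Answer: $\frac{174838699113}{7529536} \approx 23220.0$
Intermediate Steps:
$d{\left(c \right)} = \frac{c}{7}$
$M{\left(J,O \right)} = - \frac{1}{2} + \frac{J}{2}$ ($M{\left(J,O \right)} = - \frac{5}{2} + \frac{J + 4}{2} = - \frac{5}{2} + \frac{4 + J}{2} = - \frac{5}{2} + \left(2 + \frac{J}{2}\right) = - \frac{1}{2} + \frac{J}{2}$)
$q = \frac{177978515625}{7529536}$ ($q = \left(\left(6 - \left(\frac{1}{2} - \frac{\frac{1}{7} \left(-2\right)}{2}\right)\right)^{2}\right)^{3} = \left(\left(6 + \left(- \frac{1}{2} + \frac{1}{2} \left(- \frac{2}{7}\right)\right)\right)^{2}\right)^{3} = \left(\left(6 - \frac{9}{14}\right)^{2}\right)^{3} = \left(\left(\frac{75}{14}\right)^{2}\right)^{3} = \left(\frac{5625}{196}\right)^{3} = \frac{177978515625}{7529536} \approx 23637.0$)
$\frac{1}{\frac{1}{q + B{\left(\frac{1}{625 + \left(239 - -322\right)} \right)}}} = \frac{1}{\frac{1}{\frac{177978515625}{7529536} - 417}} = \frac{1}{\frac{1}{\frac{174838699113}{7529536}}} = \frac{1}{\frac{7529536}{174838699113}} = \frac{174838699113}{7529536}$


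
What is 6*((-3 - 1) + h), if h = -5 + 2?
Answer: -42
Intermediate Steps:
h = -3
6*((-3 - 1) + h) = 6*((-3 - 1) - 3) = 6*(-4 - 3) = 6*(-7) = -42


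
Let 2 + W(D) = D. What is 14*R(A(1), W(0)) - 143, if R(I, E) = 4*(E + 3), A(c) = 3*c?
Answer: -87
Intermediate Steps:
W(D) = -2 + D
R(I, E) = 12 + 4*E (R(I, E) = 4*(3 + E) = 12 + 4*E)
14*R(A(1), W(0)) - 143 = 14*(12 + 4*(-2 + 0)) - 143 = 14*(12 + 4*(-2)) - 143 = 14*(12 - 8) - 143 = 14*4 - 143 = 56 - 143 = -87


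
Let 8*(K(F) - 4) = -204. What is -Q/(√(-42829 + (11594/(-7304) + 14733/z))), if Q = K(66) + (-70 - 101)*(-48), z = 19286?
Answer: 16373*I*√109745518212109403/137118651787 ≈ 39.557*I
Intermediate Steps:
K(F) = -43/2 (K(F) = 4 + (⅛)*(-204) = 4 - 51/2 = -43/2)
Q = 16373/2 (Q = -43/2 + (-70 - 101)*(-48) = -43/2 - 171*(-48) = -43/2 + 8208 = 16373/2 ≈ 8186.5)
-Q/(√(-42829 + (11594/(-7304) + 14733/z))) = -16373/(2*(√(-42829 + (11594/(-7304) + 14733/19286)))) = -16373/(2*(√(-42829 + (11594*(-1/7304) + 14733*(1/19286))))) = -16373/(2*(√(-42829 + (-527/332 + 14733/19286)))) = -16373/(2*(√(-42829 - 2636183/3201476))) = -16373/(2*(√(-137118651787/3201476))) = -16373/(2*(I*√109745518212109403/1600738)) = -16373*(-2*I*√109745518212109403/137118651787)/2 = -(-16373)*I*√109745518212109403/137118651787 = 16373*I*√109745518212109403/137118651787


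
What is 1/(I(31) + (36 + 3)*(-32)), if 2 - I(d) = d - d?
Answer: -1/1246 ≈ -0.00080257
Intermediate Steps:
I(d) = 2 (I(d) = 2 - (d - d) = 2 - 1*0 = 2 + 0 = 2)
1/(I(31) + (36 + 3)*(-32)) = 1/(2 + (36 + 3)*(-32)) = 1/(2 + 39*(-32)) = 1/(2 - 1248) = 1/(-1246) = -1/1246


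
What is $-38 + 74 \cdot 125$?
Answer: $9212$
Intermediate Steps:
$-38 + 74 \cdot 125 = -38 + 9250 = 9212$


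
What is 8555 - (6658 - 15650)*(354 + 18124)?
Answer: 166162731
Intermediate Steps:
8555 - (6658 - 15650)*(354 + 18124) = 8555 - (-8992)*18478 = 8555 - 1*(-166154176) = 8555 + 166154176 = 166162731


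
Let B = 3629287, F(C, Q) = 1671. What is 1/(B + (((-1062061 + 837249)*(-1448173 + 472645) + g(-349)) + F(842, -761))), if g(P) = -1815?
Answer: 1/219314029879 ≈ 4.5597e-12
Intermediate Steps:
1/(B + (((-1062061 + 837249)*(-1448173 + 472645) + g(-349)) + F(842, -761))) = 1/(3629287 + (((-1062061 + 837249)*(-1448173 + 472645) - 1815) + 1671)) = 1/(3629287 + ((-224812*(-975528) - 1815) + 1671)) = 1/(3629287 + ((219310400736 - 1815) + 1671)) = 1/(3629287 + (219310398921 + 1671)) = 1/(3629287 + 219310400592) = 1/219314029879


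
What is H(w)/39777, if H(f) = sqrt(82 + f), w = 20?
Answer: sqrt(102)/39777 ≈ 0.00025390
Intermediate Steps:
H(w)/39777 = sqrt(82 + 20)/39777 = sqrt(102)*(1/39777) = sqrt(102)/39777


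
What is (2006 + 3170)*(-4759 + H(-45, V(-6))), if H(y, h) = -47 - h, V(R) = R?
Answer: -24844800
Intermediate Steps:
(2006 + 3170)*(-4759 + H(-45, V(-6))) = (2006 + 3170)*(-4759 + (-47 - 1*(-6))) = 5176*(-4759 + (-47 + 6)) = 5176*(-4759 - 41) = 5176*(-4800) = -24844800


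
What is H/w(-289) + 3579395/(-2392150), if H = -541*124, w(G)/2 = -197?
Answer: 15906470897/94250710 ≈ 168.77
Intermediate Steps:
w(G) = -394 (w(G) = 2*(-197) = -394)
H = -67084
H/w(-289) + 3579395/(-2392150) = -67084/(-394) + 3579395/(-2392150) = -67084*(-1/394) + 3579395*(-1/2392150) = 33542/197 - 715879/478430 = 15906470897/94250710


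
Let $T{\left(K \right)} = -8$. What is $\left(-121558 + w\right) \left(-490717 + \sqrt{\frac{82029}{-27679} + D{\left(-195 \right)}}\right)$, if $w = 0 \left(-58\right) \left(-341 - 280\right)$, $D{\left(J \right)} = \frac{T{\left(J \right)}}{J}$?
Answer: $59650577086 - \frac{121558 i \sqrt{85139870091315}}{5397405} \approx 5.9651 \cdot 10^{10} - 2.0781 \cdot 10^{5} i$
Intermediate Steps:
$D{\left(J \right)} = - \frac{8}{J}$
$w = 0$ ($w = 0 \left(-621\right) = 0$)
$\left(-121558 + w\right) \left(-490717 + \sqrt{\frac{82029}{-27679} + D{\left(-195 \right)}}\right) = \left(-121558 + 0\right) \left(-490717 + \sqrt{\frac{82029}{-27679} - \frac{8}{-195}}\right) = - 121558 \left(-490717 + \sqrt{82029 \left(- \frac{1}{27679}\right) - - \frac{8}{195}}\right) = - 121558 \left(-490717 + \sqrt{- \frac{82029}{27679} + \frac{8}{195}}\right) = - 121558 \left(-490717 + \sqrt{- \frac{15774223}{5397405}}\right) = - 121558 \left(-490717 + \frac{i \sqrt{85139870091315}}{5397405}\right) = 59650577086 - \frac{121558 i \sqrt{85139870091315}}{5397405}$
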